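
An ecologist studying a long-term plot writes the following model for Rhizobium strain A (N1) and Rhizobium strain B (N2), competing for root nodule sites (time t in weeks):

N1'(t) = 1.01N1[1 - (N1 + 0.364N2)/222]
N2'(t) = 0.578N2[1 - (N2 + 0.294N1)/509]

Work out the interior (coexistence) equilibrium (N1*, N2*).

N1* ≈ 41.1, N2* ≈ 497

Setting both brackets to zero gives the nullclines N1 + 0.364N2 = 222 and 0.294N1 + N2 = 509.
Substituting N2 = 509 - 0.294N1 into the first: N1(1 - 0.364·0.294) = 222 - 0.364·509.
So N1* = 36.7/0.893 = 41.1, and then N2* = 509 - 0.294·41.1 = 497.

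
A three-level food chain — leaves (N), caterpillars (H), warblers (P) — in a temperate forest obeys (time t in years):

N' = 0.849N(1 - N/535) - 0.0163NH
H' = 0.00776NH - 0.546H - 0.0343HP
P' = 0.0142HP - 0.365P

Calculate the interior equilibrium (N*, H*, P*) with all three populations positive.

N* ≈ 271, H* ≈ 25.7, P* ≈ 45.4

From dP/dt = 0: 0.0142H* = 0.365, so H* = 25.7.
From dN/dt = 0: 0.849(1 - N*/535) = 0.0163·25.7, giving N* = 535·(1 - 0.493) = 271.
From dH/dt = 0: 0.00776·271 - 0.546 = 0.0343P*, so P* = 1.56/0.0343 = 45.4.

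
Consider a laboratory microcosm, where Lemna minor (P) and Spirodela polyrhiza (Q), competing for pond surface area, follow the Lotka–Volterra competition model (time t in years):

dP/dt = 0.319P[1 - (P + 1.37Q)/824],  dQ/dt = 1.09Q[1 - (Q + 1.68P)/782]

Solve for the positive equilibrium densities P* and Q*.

P* ≈ 190, Q* ≈ 463

Setting both brackets to zero gives the nullclines P + 1.37Q = 824 and 1.68P + Q = 782.
Substituting Q = 782 - 1.68P into the first: P(1 - 1.37·1.68) = 824 - 1.37·782.
So P* = -247/-1.3 = 190, and then Q* = 782 - 1.68·190 = 463.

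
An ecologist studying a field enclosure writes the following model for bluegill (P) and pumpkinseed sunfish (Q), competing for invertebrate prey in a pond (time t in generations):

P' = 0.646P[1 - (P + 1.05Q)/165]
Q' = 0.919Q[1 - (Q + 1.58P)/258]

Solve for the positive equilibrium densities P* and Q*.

P* ≈ 161, Q* ≈ 4.1

Setting both brackets to zero gives the nullclines P + 1.05Q = 165 and 1.58P + Q = 258.
Substituting Q = 258 - 1.58P into the first: P(1 - 1.05·1.58) = 165 - 1.05·258.
So P* = -106/-0.659 = 161, and then Q* = 258 - 1.58·161 = 4.1.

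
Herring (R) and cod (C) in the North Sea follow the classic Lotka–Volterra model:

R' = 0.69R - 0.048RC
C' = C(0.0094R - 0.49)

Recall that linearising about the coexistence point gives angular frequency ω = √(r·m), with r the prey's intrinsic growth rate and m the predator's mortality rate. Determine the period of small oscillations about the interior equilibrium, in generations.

T ≈ 10.8 generations

Here r = 0.69 and m = 0.49, so r·m = 0.338.
ω = √0.338 = 0.581 per generation, hence T = 2π/ω ≈ 10.8 generations.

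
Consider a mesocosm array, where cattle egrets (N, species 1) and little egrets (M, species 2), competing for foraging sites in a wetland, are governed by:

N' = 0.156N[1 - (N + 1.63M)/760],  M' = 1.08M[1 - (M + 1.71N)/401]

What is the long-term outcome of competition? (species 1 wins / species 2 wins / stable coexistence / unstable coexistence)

Compare the nullcline intercepts: K1/α12 = 760/1.63 = 466 > K2 = 401; K2/α21 = 401/1.71 = 235 < K1 = 760.
Since the inequalities point opposite ways, species 1 can invade but species 2 cannot.

species 1 excludes species 2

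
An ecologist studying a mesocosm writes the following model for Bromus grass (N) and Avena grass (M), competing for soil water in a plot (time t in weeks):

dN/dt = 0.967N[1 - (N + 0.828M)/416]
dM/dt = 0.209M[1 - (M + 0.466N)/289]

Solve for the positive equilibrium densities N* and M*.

N* ≈ 288, M* ≈ 155

Setting both brackets to zero gives the nullclines N + 0.828M = 416 and 0.466N + M = 289.
Substituting M = 289 - 0.466N into the first: N(1 - 0.828·0.466) = 416 - 0.828·289.
So N* = 177/0.614 = 288, and then M* = 289 - 0.466·288 = 155.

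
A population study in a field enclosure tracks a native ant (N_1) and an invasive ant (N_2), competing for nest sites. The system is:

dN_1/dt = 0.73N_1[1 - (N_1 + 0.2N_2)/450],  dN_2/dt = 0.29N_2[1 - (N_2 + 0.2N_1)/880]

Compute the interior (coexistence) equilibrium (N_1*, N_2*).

Setting both brackets to zero gives the nullclines N_1 + 0.2N_2 = 450 and 0.2N_1 + N_2 = 880.
Substituting N_2 = 880 - 0.2N_1 into the first: N_1(1 - 0.2·0.2) = 450 - 0.2·880.
So N_1* = 274/0.96 = 285, and then N_2* = 880 - 0.2·285 = 823.

N_1* ≈ 285, N_2* ≈ 823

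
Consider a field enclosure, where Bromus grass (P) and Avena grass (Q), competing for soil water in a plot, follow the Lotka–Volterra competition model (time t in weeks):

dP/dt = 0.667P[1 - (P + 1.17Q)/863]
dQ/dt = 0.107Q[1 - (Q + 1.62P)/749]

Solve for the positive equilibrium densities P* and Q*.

P* ≈ 14.9, Q* ≈ 725

Setting both brackets to zero gives the nullclines P + 1.17Q = 863 and 1.62P + Q = 749.
Substituting Q = 749 - 1.62P into the first: P(1 - 1.17·1.62) = 863 - 1.17·749.
So P* = -13.3/-0.895 = 14.9, and then Q* = 749 - 1.62·14.9 = 725.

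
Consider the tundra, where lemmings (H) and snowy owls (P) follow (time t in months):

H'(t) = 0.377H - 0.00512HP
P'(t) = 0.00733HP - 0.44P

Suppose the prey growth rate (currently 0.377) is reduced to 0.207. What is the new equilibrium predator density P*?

P* ≈ 40.4

At the interior fixed point, setting dH/dt = 0 with H > 0 fixes P* = (prey growth rate)/(HP coefficient) — independent of the other coefficients.
With the change, P* = 0.207/0.00512 = 40.4; it falls from 73.6.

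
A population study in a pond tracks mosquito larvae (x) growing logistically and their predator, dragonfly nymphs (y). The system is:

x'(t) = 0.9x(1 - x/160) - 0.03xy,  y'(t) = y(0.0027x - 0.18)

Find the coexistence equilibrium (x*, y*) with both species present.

x* ≈ 66.7, y* ≈ 17.5

From dy/dt = 0 with y > 0: 0.0027x* = 0.18, so x* = 66.7.
Substitute into dx/dt = 0: 0.9(1 - 66.7/160) = 0.03y*.
The bracket is 0.583, giving y* = 0.525/0.03 = 17.5.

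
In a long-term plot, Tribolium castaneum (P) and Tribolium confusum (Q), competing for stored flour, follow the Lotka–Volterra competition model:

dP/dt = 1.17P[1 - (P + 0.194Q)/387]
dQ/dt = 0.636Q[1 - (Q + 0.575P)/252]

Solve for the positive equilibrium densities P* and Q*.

P* ≈ 381, Q* ≈ 33.2

Setting both brackets to zero gives the nullclines P + 0.194Q = 387 and 0.575P + Q = 252.
Substituting Q = 252 - 0.575P into the first: P(1 - 0.194·0.575) = 387 - 0.194·252.
So P* = 338/0.888 = 381, and then Q* = 252 - 0.575·381 = 33.2.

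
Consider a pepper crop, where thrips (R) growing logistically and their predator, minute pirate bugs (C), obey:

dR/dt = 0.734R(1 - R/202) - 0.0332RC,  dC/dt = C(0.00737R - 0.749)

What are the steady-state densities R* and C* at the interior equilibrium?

R* ≈ 102, C* ≈ 11

From dC/dt = 0 with C > 0: 0.00737R* = 0.749, so R* = 102.
Substitute into dR/dt = 0: 0.734(1 - 102/202) = 0.0332C*.
The bracket is 0.497, giving C* = 0.365/0.0332 = 11.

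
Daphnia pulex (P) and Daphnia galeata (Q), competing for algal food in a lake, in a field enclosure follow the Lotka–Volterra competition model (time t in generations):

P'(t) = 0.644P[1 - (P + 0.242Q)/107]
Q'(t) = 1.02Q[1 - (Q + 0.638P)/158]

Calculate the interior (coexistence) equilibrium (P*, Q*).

P* ≈ 81.3, Q* ≈ 106

Setting both brackets to zero gives the nullclines P + 0.242Q = 107 and 0.638P + Q = 158.
Substituting Q = 158 - 0.638P into the first: P(1 - 0.242·0.638) = 107 - 0.242·158.
So P* = 68.8/0.846 = 81.3, and then Q* = 158 - 0.638·81.3 = 106.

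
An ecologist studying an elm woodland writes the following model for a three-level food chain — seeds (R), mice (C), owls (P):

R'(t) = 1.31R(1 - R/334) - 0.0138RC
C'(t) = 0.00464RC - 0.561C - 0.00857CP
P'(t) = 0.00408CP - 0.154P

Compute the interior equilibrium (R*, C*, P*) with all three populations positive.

R* ≈ 201, C* ≈ 37.7, P* ≈ 43.5

From dP/dt = 0: 0.00408C* = 0.154, so C* = 37.7.
From dR/dt = 0: 1.31(1 - R*/334) = 0.0138·37.7, giving R* = 334·(1 - 0.398) = 201.
From dC/dt = 0: 0.00464·201 - 0.561 = 0.00857P*, so P* = 0.373/0.00857 = 43.5.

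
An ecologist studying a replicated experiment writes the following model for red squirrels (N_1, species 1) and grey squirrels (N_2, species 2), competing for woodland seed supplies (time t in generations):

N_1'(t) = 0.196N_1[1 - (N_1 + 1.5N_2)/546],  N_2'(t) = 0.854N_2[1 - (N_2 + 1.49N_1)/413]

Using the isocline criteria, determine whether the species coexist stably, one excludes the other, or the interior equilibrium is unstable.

Compare the nullcline intercepts: K1/α12 = 546/1.5 = 364 < K2 = 413; K2/α21 = 413/1.49 = 277 < K1 = 546.
Since both are reversed, neither can invade when rare; the interior point is a saddle.

unstable coexistence (outcome depends on initial conditions)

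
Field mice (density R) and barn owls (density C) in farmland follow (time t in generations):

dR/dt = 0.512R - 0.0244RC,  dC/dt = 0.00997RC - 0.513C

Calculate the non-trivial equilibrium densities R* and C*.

Set dC/dt = 0 with C > 0: 0.00997R - 0.513 = 0, so R* = 0.513/0.00997 = 51.5.
Set dR/dt = 0 with R > 0: 0.512 - 0.0244C = 0, so C* = 0.512/0.0244 = 21.

R* ≈ 51.5, C* ≈ 21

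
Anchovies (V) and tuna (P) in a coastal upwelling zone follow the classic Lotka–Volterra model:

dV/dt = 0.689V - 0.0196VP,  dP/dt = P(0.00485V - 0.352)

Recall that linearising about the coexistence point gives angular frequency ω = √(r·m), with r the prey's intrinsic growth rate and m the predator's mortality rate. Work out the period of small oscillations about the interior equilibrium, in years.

Here r = 0.689 and m = 0.352, so r·m = 0.243.
ω = √0.243 = 0.492 per year, hence T = 2π/ω ≈ 12.8 years.

T ≈ 12.8 years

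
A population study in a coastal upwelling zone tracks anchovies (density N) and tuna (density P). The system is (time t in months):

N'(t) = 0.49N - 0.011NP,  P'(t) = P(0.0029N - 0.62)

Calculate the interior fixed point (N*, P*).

Set dP/dt = 0 with P > 0: 0.0029N - 0.62 = 0, so N* = 0.62/0.0029 = 214.
Set dN/dt = 0 with N > 0: 0.49 - 0.011P = 0, so P* = 0.49/0.011 = 44.5.

N* ≈ 214, P* ≈ 44.5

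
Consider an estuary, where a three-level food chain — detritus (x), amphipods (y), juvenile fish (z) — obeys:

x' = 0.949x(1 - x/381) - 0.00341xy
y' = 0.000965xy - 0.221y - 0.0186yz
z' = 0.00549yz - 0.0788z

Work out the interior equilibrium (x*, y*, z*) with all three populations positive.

x* ≈ 361, y* ≈ 14.4, z* ≈ 6.87

From dz/dt = 0: 0.00549y* = 0.0788, so y* = 14.4.
From dx/dt = 0: 0.949(1 - x*/381) = 0.00341·14.4, giving x* = 381·(1 - 0.0516) = 361.
From dy/dt = 0: 0.000965·361 - 0.221 = 0.0186z*, so z* = 0.128/0.0186 = 6.87.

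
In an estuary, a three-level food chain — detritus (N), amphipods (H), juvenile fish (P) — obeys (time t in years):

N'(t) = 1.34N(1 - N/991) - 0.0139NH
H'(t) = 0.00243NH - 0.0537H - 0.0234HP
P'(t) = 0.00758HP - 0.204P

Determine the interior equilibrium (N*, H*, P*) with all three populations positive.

From dP/dt = 0: 0.00758H* = 0.204, so H* = 26.9.
From dN/dt = 0: 1.34(1 - N*/991) = 0.0139·26.9, giving N* = 991·(1 - 0.279) = 714.
From dH/dt = 0: 0.00243·714 - 0.0537 = 0.0234P*, so P* = 1.68/0.0234 = 71.9.

N* ≈ 714, H* ≈ 26.9, P* ≈ 71.9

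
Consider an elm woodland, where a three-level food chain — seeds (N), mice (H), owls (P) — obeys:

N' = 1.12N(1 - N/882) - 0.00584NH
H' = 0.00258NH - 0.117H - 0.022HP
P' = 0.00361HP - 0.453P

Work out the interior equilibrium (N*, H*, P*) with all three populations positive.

From dP/dt = 0: 0.00361H* = 0.453, so H* = 125.
From dN/dt = 0: 1.12(1 - N*/882) = 0.00584·125, giving N* = 882·(1 - 0.654) = 305.
From dH/dt = 0: 0.00258·305 - 0.117 = 0.022P*, so P* = 0.67/0.022 = 30.4.

N* ≈ 305, H* ≈ 125, P* ≈ 30.4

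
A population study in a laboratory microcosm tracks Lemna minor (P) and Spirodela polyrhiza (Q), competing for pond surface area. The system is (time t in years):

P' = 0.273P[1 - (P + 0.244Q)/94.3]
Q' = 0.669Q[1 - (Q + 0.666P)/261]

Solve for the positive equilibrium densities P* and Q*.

Setting both brackets to zero gives the nullclines P + 0.244Q = 94.3 and 0.666P + Q = 261.
Substituting Q = 261 - 0.666P into the first: P(1 - 0.244·0.666) = 94.3 - 0.244·261.
So P* = 30.6/0.837 = 36.6, and then Q* = 261 - 0.666·36.6 = 237.

P* ≈ 36.6, Q* ≈ 237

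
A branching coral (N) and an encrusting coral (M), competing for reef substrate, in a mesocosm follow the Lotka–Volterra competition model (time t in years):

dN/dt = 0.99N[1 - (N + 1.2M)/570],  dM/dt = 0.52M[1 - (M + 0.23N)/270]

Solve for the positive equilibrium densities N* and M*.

N* ≈ 340, M* ≈ 192

Setting both brackets to zero gives the nullclines N + 1.2M = 570 and 0.23N + M = 270.
Substituting M = 270 - 0.23N into the first: N(1 - 1.2·0.23) = 570 - 1.2·270.
So N* = 246/0.724 = 340, and then M* = 270 - 0.23·340 = 192.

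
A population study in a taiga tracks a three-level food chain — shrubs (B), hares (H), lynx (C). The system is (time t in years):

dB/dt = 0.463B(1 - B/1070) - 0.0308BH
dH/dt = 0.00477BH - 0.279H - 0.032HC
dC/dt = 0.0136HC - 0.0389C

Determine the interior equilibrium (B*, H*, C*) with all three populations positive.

From dC/dt = 0: 0.0136H* = 0.0389, so H* = 2.86.
From dB/dt = 0: 0.463(1 - B*/1070) = 0.0308·2.86, giving B* = 1070·(1 - 0.19) = 866.
From dH/dt = 0: 0.00477·866 - 0.279 = 0.032C*, so C* = 3.85/0.032 = 120.

B* ≈ 866, H* ≈ 2.86, C* ≈ 120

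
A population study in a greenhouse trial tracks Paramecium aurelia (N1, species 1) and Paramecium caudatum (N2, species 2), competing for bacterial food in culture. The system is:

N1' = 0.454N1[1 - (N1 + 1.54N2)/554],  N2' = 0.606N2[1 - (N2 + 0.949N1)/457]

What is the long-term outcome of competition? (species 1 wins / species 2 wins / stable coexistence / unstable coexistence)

unstable coexistence (outcome depends on initial conditions)

Compare the nullcline intercepts: K1/α12 = 554/1.54 = 360 < K2 = 457; K2/α21 = 457/0.949 = 482 < K1 = 554.
Since both are reversed, neither can invade when rare; the interior point is a saddle.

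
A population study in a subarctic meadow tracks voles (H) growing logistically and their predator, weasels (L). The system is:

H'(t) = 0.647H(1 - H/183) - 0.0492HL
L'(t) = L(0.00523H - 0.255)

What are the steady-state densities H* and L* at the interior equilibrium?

From dL/dt = 0 with L > 0: 0.00523H* = 0.255, so H* = 48.8.
Substitute into dH/dt = 0: 0.647(1 - 48.8/183) = 0.0492L*.
The bracket is 0.734, giving L* = 0.475/0.0492 = 9.65.

H* ≈ 48.8, L* ≈ 9.65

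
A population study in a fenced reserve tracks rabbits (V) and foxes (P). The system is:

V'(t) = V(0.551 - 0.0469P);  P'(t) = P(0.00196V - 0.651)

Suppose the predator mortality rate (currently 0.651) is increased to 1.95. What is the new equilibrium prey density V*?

V* ≈ 995

At the interior fixed point, setting dP/dt = 0 with P > 0 fixes V* = (predator death rate)/(VP coefficient) — independent of the other coefficients.
With the change, V* = 1.95/0.00196 = 995; it rises from 332.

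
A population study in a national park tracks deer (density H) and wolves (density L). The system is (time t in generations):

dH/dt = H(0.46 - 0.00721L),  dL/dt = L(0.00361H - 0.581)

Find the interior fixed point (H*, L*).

Set dL/dt = 0 with L > 0: 0.00361H - 0.581 = 0, so H* = 0.581/0.00361 = 161.
Set dH/dt = 0 with H > 0: 0.46 - 0.00721L = 0, so L* = 0.46/0.00721 = 63.8.

H* ≈ 161, L* ≈ 63.8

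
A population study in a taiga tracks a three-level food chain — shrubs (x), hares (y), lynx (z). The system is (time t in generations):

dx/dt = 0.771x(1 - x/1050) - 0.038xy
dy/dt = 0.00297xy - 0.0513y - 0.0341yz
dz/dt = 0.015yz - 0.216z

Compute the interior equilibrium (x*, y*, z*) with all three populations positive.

x* ≈ 305, y* ≈ 14.4, z* ≈ 25

From dz/dt = 0: 0.015y* = 0.216, so y* = 14.4.
From dx/dt = 0: 0.771(1 - x*/1050) = 0.038·14.4, giving x* = 1050·(1 - 0.71) = 305.
From dy/dt = 0: 0.00297·305 - 0.0513 = 0.0341z*, so z* = 0.854/0.0341 = 25.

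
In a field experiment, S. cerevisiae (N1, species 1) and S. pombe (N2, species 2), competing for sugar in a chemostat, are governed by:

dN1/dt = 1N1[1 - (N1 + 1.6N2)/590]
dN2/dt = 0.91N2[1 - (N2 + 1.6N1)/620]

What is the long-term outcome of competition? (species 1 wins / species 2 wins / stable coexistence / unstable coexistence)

Compare the nullcline intercepts: K1/α12 = 590/1.6 = 369 < K2 = 620; K2/α21 = 620/1.6 = 388 < K1 = 590.
Since both are reversed, neither can invade when rare; the interior point is a saddle.

unstable coexistence (outcome depends on initial conditions)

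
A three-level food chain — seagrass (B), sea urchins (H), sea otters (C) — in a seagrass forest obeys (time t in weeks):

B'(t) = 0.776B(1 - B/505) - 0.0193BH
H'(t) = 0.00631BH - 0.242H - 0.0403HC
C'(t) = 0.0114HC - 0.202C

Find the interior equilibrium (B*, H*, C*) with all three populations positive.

B* ≈ 282, H* ≈ 17.7, C* ≈ 38.2

From dC/dt = 0: 0.0114H* = 0.202, so H* = 17.7.
From dB/dt = 0: 0.776(1 - B*/505) = 0.0193·17.7, giving B* = 505·(1 - 0.441) = 282.
From dH/dt = 0: 0.00631·282 - 0.242 = 0.0403C*, so C* = 1.54/0.0403 = 38.2.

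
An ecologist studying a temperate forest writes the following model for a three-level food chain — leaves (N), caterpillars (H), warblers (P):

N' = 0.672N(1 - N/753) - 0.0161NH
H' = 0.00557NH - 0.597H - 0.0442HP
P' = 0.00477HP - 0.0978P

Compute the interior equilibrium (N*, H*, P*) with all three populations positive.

From dP/dt = 0: 0.00477H* = 0.0978, so H* = 20.5.
From dN/dt = 0: 0.672(1 - N*/753) = 0.0161·20.5, giving N* = 753·(1 - 0.491) = 383.
From dH/dt = 0: 0.00557·383 - 0.597 = 0.0442P*, so P* = 1.54/0.0442 = 34.8.

N* ≈ 383, H* ≈ 20.5, P* ≈ 34.8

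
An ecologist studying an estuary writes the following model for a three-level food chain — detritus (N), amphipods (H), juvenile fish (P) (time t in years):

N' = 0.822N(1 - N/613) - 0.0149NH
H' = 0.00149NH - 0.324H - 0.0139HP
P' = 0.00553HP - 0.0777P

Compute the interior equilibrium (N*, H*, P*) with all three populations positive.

N* ≈ 457, H* ≈ 14.1, P* ≈ 25.7

From dP/dt = 0: 0.00553H* = 0.0777, so H* = 14.1.
From dN/dt = 0: 0.822(1 - N*/613) = 0.0149·14.1, giving N* = 613·(1 - 0.255) = 457.
From dH/dt = 0: 0.00149·457 - 0.324 = 0.0139P*, so P* = 0.357/0.0139 = 25.7.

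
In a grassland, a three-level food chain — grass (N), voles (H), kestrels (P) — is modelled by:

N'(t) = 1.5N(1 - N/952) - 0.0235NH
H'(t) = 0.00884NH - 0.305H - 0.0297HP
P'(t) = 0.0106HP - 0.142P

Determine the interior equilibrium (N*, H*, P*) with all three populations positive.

N* ≈ 752, H* ≈ 13.4, P* ≈ 214

From dP/dt = 0: 0.0106H* = 0.142, so H* = 13.4.
From dN/dt = 0: 1.5(1 - N*/952) = 0.0235·13.4, giving N* = 952·(1 - 0.21) = 752.
From dH/dt = 0: 0.00884·752 - 0.305 = 0.0297P*, so P* = 6.34/0.0297 = 214.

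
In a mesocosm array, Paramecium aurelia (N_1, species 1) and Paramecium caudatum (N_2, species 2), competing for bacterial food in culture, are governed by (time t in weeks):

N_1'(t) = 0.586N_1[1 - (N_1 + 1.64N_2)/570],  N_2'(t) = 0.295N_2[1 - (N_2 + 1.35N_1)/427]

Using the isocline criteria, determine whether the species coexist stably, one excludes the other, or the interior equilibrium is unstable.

unstable coexistence (outcome depends on initial conditions)

Compare the nullcline intercepts: K1/α12 = 570/1.64 = 348 < K2 = 427; K2/α21 = 427/1.35 = 316 < K1 = 570.
Since both are reversed, neither can invade when rare; the interior point is a saddle.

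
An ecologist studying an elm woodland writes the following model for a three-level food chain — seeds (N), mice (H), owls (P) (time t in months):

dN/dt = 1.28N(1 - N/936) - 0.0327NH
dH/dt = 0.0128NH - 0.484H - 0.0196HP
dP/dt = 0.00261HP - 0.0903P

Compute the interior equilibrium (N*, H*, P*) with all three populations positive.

N* ≈ 109, H* ≈ 34.6, P* ≈ 46.3

From dP/dt = 0: 0.00261H* = 0.0903, so H* = 34.6.
From dN/dt = 0: 1.28(1 - N*/936) = 0.0327·34.6, giving N* = 936·(1 - 0.884) = 109.
From dH/dt = 0: 0.0128·109 - 0.484 = 0.0196P*, so P* = 0.907/0.0196 = 46.3.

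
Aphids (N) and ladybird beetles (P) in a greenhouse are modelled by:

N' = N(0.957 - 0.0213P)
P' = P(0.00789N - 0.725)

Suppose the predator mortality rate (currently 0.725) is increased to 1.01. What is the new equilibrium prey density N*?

At the interior fixed point, setting dP/dt = 0 with P > 0 fixes N* = (predator death rate)/(NP coefficient) — independent of the other coefficients.
With the change, N* = 1.01/0.00789 = 128; it rises from 91.9.

N* ≈ 128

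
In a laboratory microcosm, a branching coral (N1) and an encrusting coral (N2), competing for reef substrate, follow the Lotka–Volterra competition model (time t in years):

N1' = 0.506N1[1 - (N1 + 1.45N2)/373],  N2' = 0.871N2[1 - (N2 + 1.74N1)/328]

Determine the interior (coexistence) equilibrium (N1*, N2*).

N1* ≈ 67.4, N2* ≈ 211

Setting both brackets to zero gives the nullclines N1 + 1.45N2 = 373 and 1.74N1 + N2 = 328.
Substituting N2 = 328 - 1.74N1 into the first: N1(1 - 1.45·1.74) = 373 - 1.45·328.
So N1* = -103/-1.52 = 67.4, and then N2* = 328 - 1.74·67.4 = 211.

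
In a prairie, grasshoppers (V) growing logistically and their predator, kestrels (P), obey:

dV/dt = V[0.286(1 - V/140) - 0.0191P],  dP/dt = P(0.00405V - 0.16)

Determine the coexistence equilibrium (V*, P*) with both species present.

From dP/dt = 0 with P > 0: 0.00405V* = 0.16, so V* = 39.5.
Substitute into dV/dt = 0: 0.286(1 - 39.5/140) = 0.0191P*.
The bracket is 0.718, giving P* = 0.205/0.0191 = 10.7.

V* ≈ 39.5, P* ≈ 10.7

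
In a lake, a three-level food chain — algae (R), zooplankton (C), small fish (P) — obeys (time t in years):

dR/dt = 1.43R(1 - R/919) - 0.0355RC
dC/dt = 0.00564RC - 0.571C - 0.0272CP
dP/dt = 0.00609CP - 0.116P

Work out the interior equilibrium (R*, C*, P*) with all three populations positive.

R* ≈ 484, C* ≈ 19, P* ≈ 79.5

From dP/dt = 0: 0.00609C* = 0.116, so C* = 19.
From dR/dt = 0: 1.43(1 - R*/919) = 0.0355·19, giving R* = 919·(1 - 0.473) = 484.
From dC/dt = 0: 0.00564·484 - 0.571 = 0.0272P*, so P* = 2.16/0.0272 = 79.5.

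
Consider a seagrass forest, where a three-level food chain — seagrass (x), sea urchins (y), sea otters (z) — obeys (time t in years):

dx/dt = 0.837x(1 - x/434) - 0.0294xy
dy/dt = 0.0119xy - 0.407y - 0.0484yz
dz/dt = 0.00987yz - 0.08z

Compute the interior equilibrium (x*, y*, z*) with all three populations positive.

x* ≈ 310, y* ≈ 8.11, z* ≈ 67.9

From dz/dt = 0: 0.00987y* = 0.08, so y* = 8.11.
From dx/dt = 0: 0.837(1 - x*/434) = 0.0294·8.11, giving x* = 434·(1 - 0.285) = 310.
From dy/dt = 0: 0.0119·310 - 0.407 = 0.0484z*, so z* = 3.29/0.0484 = 67.9.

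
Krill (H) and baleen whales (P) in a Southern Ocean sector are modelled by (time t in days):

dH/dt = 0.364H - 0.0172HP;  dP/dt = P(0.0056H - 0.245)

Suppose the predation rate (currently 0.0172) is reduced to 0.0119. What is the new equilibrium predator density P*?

P* ≈ 30.6

At the interior fixed point, setting dH/dt = 0 with H > 0 fixes P* = (prey growth rate)/(HP coefficient) — independent of the other coefficients.
With the change, P* = 0.364/0.0119 = 30.6; it rises from 21.2.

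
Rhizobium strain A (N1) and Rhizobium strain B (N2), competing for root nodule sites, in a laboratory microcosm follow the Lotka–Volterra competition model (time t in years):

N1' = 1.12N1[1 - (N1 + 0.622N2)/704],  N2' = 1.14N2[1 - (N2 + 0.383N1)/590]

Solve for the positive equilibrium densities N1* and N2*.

N1* ≈ 442, N2* ≈ 421

Setting both brackets to zero gives the nullclines N1 + 0.622N2 = 704 and 0.383N1 + N2 = 590.
Substituting N2 = 590 - 0.383N1 into the first: N1(1 - 0.622·0.383) = 704 - 0.622·590.
So N1* = 337/0.762 = 442, and then N2* = 590 - 0.383·442 = 421.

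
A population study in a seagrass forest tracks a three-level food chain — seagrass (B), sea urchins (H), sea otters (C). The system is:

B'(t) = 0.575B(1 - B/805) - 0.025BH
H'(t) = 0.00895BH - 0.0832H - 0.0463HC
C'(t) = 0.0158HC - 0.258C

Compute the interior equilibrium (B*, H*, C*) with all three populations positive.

B* ≈ 233, H* ≈ 16.3, C* ≈ 43.3

From dC/dt = 0: 0.0158H* = 0.258, so H* = 16.3.
From dB/dt = 0: 0.575(1 - B*/805) = 0.025·16.3, giving B* = 805·(1 - 0.71) = 233.
From dH/dt = 0: 0.00895·233 - 0.0832 = 0.0463C*, so C* = 2.01/0.0463 = 43.3.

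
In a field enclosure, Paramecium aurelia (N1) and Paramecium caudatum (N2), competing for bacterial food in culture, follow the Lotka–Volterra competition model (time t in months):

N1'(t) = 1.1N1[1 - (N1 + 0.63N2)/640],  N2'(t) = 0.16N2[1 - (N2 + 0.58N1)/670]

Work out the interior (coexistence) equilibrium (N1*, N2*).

N1* ≈ 343, N2* ≈ 471

Setting both brackets to zero gives the nullclines N1 + 0.63N2 = 640 and 0.58N1 + N2 = 670.
Substituting N2 = 670 - 0.58N1 into the first: N1(1 - 0.63·0.58) = 640 - 0.63·670.
So N1* = 218/0.635 = 343, and then N2* = 670 - 0.58·343 = 471.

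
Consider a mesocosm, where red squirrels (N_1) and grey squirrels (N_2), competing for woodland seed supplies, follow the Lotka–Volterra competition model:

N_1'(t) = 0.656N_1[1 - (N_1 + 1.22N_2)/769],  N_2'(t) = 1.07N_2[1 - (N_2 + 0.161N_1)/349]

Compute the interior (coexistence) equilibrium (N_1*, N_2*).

Setting both brackets to zero gives the nullclines N_1 + 1.22N_2 = 769 and 0.161N_1 + N_2 = 349.
Substituting N_2 = 349 - 0.161N_1 into the first: N_1(1 - 1.22·0.161) = 769 - 1.22·349.
So N_1* = 343/0.804 = 427, and then N_2* = 349 - 0.161·427 = 280.

N_1* ≈ 427, N_2* ≈ 280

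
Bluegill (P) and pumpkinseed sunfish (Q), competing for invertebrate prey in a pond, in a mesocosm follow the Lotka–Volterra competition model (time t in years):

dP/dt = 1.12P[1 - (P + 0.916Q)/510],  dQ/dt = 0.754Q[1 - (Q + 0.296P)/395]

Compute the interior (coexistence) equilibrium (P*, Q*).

P* ≈ 203, Q* ≈ 335

Setting both brackets to zero gives the nullclines P + 0.916Q = 510 and 0.296P + Q = 395.
Substituting Q = 395 - 0.296P into the first: P(1 - 0.916·0.296) = 510 - 0.916·395.
So P* = 148/0.729 = 203, and then Q* = 395 - 0.296·203 = 335.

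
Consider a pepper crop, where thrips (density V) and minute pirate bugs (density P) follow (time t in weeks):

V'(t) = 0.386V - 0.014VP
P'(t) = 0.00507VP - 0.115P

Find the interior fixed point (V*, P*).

V* ≈ 22.7, P* ≈ 27.6

Set dP/dt = 0 with P > 0: 0.00507V - 0.115 = 0, so V* = 0.115/0.00507 = 22.7.
Set dV/dt = 0 with V > 0: 0.386 - 0.014P = 0, so P* = 0.386/0.014 = 27.6.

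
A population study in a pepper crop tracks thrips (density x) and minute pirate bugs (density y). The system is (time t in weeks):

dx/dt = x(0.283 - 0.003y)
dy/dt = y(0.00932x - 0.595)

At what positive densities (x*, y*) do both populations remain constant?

Set dy/dt = 0 with y > 0: 0.00932x - 0.595 = 0, so x* = 0.595/0.00932 = 63.8.
Set dx/dt = 0 with x > 0: 0.283 - 0.003y = 0, so y* = 0.283/0.003 = 94.3.

x* ≈ 63.8, y* ≈ 94.3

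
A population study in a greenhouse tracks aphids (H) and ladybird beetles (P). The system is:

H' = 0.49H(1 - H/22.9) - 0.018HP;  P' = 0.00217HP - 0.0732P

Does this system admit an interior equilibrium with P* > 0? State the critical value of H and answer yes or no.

The predator equation gives dP/dt > 0 only when H > 0.0732/0.00217 = 33.7.
Without the predator, H → K = 22.9. Since 22.9 < 33.7, the predator cannot invade.

Threshold H = 33.7; K < 33.7, so no, the predator goes extinct.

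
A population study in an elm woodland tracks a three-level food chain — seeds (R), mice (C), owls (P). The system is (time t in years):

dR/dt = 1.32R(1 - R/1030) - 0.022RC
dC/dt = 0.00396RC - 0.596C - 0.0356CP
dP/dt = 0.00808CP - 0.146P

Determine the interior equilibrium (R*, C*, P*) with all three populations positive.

R* ≈ 720, C* ≈ 18.1, P* ≈ 63.3

From dP/dt = 0: 0.00808C* = 0.146, so C* = 18.1.
From dR/dt = 0: 1.32(1 - R*/1030) = 0.022·18.1, giving R* = 1030·(1 - 0.301) = 720.
From dC/dt = 0: 0.00396·720 - 0.596 = 0.0356P*, so P* = 2.25/0.0356 = 63.3.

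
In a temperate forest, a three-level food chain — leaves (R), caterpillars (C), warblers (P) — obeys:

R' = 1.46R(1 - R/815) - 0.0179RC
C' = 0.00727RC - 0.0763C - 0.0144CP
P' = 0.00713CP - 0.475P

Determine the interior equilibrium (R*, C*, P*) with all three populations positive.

From dP/dt = 0: 0.00713C* = 0.475, so C* = 66.6.
From dR/dt = 0: 1.46(1 - R*/815) = 0.0179·66.6, giving R* = 815·(1 - 0.817) = 149.
From dC/dt = 0: 0.00727·149 - 0.0763 = 0.0144P*, so P* = 1.01/0.0144 = 70.1.

R* ≈ 149, C* ≈ 66.6, P* ≈ 70.1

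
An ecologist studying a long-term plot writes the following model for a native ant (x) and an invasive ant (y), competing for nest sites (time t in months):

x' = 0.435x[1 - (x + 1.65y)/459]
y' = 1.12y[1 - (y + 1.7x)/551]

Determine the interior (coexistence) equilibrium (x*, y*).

Setting both brackets to zero gives the nullclines x + 1.65y = 459 and 1.7x + y = 551.
Substituting y = 551 - 1.7x into the first: x(1 - 1.65·1.7) = 459 - 1.65·551.
So x* = -450/-1.8 = 249, and then y* = 551 - 1.7·249 = 127.

x* ≈ 249, y* ≈ 127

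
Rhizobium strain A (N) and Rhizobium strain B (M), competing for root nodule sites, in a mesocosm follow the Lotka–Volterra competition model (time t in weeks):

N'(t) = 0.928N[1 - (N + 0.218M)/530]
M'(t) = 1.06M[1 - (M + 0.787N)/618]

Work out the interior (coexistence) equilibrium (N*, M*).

Setting both brackets to zero gives the nullclines N + 0.218M = 530 and 0.787N + M = 618.
Substituting M = 618 - 0.787N into the first: N(1 - 0.218·0.787) = 530 - 0.218·618.
So N* = 395/0.828 = 477, and then M* = 618 - 0.787·477 = 242.

N* ≈ 477, M* ≈ 242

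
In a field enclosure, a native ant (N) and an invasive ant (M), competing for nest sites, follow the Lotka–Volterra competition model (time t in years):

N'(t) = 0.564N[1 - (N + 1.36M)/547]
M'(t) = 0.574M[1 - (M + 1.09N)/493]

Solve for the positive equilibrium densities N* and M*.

Setting both brackets to zero gives the nullclines N + 1.36M = 547 and 1.09N + M = 493.
Substituting M = 493 - 1.09N into the first: N(1 - 1.36·1.09) = 547 - 1.36·493.
So N* = -123/-0.482 = 256, and then M* = 493 - 1.09·256 = 214.

N* ≈ 256, M* ≈ 214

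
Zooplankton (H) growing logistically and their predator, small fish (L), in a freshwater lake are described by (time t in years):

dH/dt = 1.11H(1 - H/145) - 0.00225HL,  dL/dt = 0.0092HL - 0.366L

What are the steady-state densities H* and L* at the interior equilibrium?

H* ≈ 39.8, L* ≈ 358

From dL/dt = 0 with L > 0: 0.0092H* = 0.366, so H* = 39.8.
Substitute into dH/dt = 0: 1.11(1 - 39.8/145) = 0.00225L*.
The bracket is 0.726, giving L* = 0.805/0.00225 = 358.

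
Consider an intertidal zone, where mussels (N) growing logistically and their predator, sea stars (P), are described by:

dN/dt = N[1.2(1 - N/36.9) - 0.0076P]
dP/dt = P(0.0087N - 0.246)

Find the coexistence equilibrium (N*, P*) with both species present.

N* ≈ 28.3, P* ≈ 36.9

From dP/dt = 0 with P > 0: 0.0087N* = 0.246, so N* = 28.3.
Substitute into dN/dt = 0: 1.2(1 - 28.3/36.9) = 0.0076P*.
The bracket is 0.234, giving P* = 0.28/0.0076 = 36.9.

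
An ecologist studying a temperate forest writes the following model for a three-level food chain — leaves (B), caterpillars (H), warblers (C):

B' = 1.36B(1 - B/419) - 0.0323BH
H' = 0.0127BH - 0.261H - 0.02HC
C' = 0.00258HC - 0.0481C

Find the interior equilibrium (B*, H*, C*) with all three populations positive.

From dC/dt = 0: 0.00258H* = 0.0481, so H* = 18.6.
From dB/dt = 0: 1.36(1 - B*/419) = 0.0323·18.6, giving B* = 419·(1 - 0.443) = 233.
From dH/dt = 0: 0.0127·233 - 0.261 = 0.02C*, so C* = 2.7/0.02 = 135.

B* ≈ 233, H* ≈ 18.6, C* ≈ 135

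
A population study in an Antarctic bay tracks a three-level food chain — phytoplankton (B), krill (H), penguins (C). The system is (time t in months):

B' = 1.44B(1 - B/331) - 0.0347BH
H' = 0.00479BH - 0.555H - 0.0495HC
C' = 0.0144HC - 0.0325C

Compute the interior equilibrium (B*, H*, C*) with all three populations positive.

B* ≈ 313, H* ≈ 2.26, C* ≈ 19.1

From dC/dt = 0: 0.0144H* = 0.0325, so H* = 2.26.
From dB/dt = 0: 1.44(1 - B*/331) = 0.0347·2.26, giving B* = 331·(1 - 0.0544) = 313.
From dH/dt = 0: 0.00479·313 - 0.555 = 0.0495C*, so C* = 0.944/0.0495 = 19.1.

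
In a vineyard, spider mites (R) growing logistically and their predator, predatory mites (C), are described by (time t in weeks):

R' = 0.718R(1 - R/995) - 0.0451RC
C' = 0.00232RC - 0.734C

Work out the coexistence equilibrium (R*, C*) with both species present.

R* ≈ 316, C* ≈ 10.9

From dC/dt = 0 with C > 0: 0.00232R* = 0.734, so R* = 316.
Substitute into dR/dt = 0: 0.718(1 - 316/995) = 0.0451C*.
The bracket is 0.682, giving C* = 0.49/0.0451 = 10.9.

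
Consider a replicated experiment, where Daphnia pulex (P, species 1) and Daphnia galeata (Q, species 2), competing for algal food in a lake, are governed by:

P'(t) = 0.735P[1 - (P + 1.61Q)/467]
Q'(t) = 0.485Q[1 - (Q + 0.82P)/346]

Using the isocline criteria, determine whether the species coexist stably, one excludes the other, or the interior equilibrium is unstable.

unstable coexistence (outcome depends on initial conditions)

Compare the nullcline intercepts: K1/α12 = 467/1.61 = 290 < K2 = 346; K2/α21 = 346/0.82 = 422 < K1 = 467.
Since both are reversed, neither can invade when rare; the interior point is a saddle.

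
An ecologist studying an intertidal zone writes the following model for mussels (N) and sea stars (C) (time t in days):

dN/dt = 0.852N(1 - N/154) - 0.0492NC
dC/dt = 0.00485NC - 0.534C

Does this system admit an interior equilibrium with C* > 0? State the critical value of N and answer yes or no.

The predator equation gives dC/dt > 0 only when N > 0.534/0.00485 = 110.
Without the predator, N → K = 154. Since 154 > 110, the predator can invade and persist.

Threshold N = 110; K > 110, so yes, the predator persists.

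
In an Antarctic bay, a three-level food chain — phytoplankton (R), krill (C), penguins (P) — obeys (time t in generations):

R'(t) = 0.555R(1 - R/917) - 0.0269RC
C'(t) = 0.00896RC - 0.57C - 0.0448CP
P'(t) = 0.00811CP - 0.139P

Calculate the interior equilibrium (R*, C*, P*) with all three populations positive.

From dP/dt = 0: 0.00811C* = 0.139, so C* = 17.1.
From dR/dt = 0: 0.555(1 - R*/917) = 0.0269·17.1, giving R* = 917·(1 - 0.831) = 155.
From dC/dt = 0: 0.00896·155 - 0.57 = 0.0448P*, so P* = 0.821/0.0448 = 18.3.

R* ≈ 155, C* ≈ 17.1, P* ≈ 18.3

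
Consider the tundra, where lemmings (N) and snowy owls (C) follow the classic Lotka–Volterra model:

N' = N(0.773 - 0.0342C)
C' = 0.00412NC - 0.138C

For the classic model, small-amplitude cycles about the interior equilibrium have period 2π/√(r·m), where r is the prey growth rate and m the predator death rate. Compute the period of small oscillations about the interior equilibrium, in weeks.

Here r = 0.773 and m = 0.138, so r·m = 0.107.
ω = √0.107 = 0.327 per week, hence T = 2π/ω ≈ 19.2 weeks.

T ≈ 19.2 weeks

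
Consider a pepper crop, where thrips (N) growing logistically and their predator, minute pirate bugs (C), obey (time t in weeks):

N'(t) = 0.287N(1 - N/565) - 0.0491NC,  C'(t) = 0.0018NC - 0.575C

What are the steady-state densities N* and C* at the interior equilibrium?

From dC/dt = 0 with C > 0: 0.0018N* = 0.575, so N* = 319.
Substitute into dN/dt = 0: 0.287(1 - 319/565) = 0.0491C*.
The bracket is 0.435, giving C* = 0.125/0.0491 = 2.54.

N* ≈ 319, C* ≈ 2.54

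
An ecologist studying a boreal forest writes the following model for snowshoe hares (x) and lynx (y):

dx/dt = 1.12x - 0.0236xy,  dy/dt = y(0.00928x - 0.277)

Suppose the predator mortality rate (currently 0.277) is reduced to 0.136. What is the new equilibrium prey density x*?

At the interior fixed point, setting dy/dt = 0 with y > 0 fixes x* = (predator death rate)/(xy coefficient) — independent of the other coefficients.
With the change, x* = 0.136/0.00928 = 14.7; it falls from 29.8.

x* ≈ 14.7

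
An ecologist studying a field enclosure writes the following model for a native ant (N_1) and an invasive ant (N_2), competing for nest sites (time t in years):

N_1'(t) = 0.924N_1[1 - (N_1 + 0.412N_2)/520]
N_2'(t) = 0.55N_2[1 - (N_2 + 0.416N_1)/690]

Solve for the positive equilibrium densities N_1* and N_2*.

Setting both brackets to zero gives the nullclines N_1 + 0.412N_2 = 520 and 0.416N_1 + N_2 = 690.
Substituting N_2 = 690 - 0.416N_1 into the first: N_1(1 - 0.412·0.416) = 520 - 0.412·690.
So N_1* = 236/0.829 = 284, and then N_2* = 690 - 0.416·284 = 572.

N_1* ≈ 284, N_2* ≈ 572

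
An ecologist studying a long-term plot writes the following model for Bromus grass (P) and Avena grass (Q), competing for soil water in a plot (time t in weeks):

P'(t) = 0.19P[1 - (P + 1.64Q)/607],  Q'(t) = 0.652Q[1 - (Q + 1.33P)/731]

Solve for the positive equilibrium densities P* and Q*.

P* ≈ 501, Q* ≈ 64.6

Setting both brackets to zero gives the nullclines P + 1.64Q = 607 and 1.33P + Q = 731.
Substituting Q = 731 - 1.33P into the first: P(1 - 1.64·1.33) = 607 - 1.64·731.
So P* = -592/-1.18 = 501, and then Q* = 731 - 1.33·501 = 64.6.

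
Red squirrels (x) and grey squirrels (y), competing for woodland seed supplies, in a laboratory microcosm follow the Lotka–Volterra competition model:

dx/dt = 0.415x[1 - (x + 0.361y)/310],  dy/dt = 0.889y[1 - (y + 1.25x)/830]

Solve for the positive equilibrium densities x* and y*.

x* ≈ 18.9, y* ≈ 806

Setting both brackets to zero gives the nullclines x + 0.361y = 310 and 1.25x + y = 830.
Substituting y = 830 - 1.25x into the first: x(1 - 0.361·1.25) = 310 - 0.361·830.
So x* = 10.4/0.549 = 18.9, and then y* = 830 - 1.25·18.9 = 806.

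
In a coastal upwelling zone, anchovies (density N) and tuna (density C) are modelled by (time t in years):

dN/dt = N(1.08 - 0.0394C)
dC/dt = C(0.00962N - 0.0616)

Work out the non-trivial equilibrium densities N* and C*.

Set dC/dt = 0 with C > 0: 0.00962N - 0.0616 = 0, so N* = 0.0616/0.00962 = 6.4.
Set dN/dt = 0 with N > 0: 1.08 - 0.0394C = 0, so C* = 1.08/0.0394 = 27.4.

N* ≈ 6.4, C* ≈ 27.4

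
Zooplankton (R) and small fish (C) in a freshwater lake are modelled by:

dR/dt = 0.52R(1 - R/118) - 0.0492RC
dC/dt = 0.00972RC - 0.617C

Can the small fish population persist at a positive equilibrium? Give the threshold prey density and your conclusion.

The predator equation gives dC/dt > 0 only when R > 0.617/0.00972 = 63.5.
Without the predator, R → K = 118. Since 118 > 63.5, the predator can invade and persist.

Threshold R = 63.5; K > 63.5, so yes, the predator persists.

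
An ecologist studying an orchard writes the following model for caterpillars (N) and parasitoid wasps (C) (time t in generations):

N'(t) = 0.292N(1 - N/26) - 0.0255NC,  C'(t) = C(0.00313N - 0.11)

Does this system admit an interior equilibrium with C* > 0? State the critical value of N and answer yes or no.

Threshold N = 35.1; K < 35.1, so no, the predator goes extinct.

The predator equation gives dC/dt > 0 only when N > 0.11/0.00313 = 35.1.
Without the predator, N → K = 26. Since 26 < 35.1, the predator cannot invade.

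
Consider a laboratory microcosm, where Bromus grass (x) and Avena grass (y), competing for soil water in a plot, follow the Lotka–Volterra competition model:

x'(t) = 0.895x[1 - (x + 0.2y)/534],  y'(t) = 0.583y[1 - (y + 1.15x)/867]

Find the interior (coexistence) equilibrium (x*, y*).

Setting both brackets to zero gives the nullclines x + 0.2y = 534 and 1.15x + y = 867.
Substituting y = 867 - 1.15x into the first: x(1 - 0.2·1.15) = 534 - 0.2·867.
So x* = 361/0.77 = 468, and then y* = 867 - 1.15·468 = 328.

x* ≈ 468, y* ≈ 328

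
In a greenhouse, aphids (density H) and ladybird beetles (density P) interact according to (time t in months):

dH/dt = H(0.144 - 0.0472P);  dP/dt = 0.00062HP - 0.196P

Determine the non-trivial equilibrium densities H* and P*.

Set dP/dt = 0 with P > 0: 0.00062H - 0.196 = 0, so H* = 0.196/0.00062 = 316.
Set dH/dt = 0 with H > 0: 0.144 - 0.0472P = 0, so P* = 0.144/0.0472 = 3.05.

H* ≈ 316, P* ≈ 3.05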